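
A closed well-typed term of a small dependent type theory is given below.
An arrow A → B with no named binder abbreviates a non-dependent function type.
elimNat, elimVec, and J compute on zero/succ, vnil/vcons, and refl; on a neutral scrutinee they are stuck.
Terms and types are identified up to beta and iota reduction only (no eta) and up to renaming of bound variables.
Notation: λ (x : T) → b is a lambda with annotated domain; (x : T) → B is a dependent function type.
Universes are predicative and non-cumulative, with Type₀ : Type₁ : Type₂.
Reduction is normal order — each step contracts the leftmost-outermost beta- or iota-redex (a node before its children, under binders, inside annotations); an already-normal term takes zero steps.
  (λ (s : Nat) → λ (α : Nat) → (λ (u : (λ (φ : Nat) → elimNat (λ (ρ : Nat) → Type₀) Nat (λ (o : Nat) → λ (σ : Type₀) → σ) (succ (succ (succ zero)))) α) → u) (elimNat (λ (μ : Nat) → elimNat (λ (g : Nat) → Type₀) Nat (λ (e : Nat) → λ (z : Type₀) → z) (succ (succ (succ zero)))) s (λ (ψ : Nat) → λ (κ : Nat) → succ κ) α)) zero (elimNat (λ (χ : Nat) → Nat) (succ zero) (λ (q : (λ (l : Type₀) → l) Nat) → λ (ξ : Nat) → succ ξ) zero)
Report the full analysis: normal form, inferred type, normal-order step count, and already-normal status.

resulting normal form:
  succ zero
the term's type:
  Nat
reduction steps (normal order): 18
already normal: no
first redex: a beta-redex


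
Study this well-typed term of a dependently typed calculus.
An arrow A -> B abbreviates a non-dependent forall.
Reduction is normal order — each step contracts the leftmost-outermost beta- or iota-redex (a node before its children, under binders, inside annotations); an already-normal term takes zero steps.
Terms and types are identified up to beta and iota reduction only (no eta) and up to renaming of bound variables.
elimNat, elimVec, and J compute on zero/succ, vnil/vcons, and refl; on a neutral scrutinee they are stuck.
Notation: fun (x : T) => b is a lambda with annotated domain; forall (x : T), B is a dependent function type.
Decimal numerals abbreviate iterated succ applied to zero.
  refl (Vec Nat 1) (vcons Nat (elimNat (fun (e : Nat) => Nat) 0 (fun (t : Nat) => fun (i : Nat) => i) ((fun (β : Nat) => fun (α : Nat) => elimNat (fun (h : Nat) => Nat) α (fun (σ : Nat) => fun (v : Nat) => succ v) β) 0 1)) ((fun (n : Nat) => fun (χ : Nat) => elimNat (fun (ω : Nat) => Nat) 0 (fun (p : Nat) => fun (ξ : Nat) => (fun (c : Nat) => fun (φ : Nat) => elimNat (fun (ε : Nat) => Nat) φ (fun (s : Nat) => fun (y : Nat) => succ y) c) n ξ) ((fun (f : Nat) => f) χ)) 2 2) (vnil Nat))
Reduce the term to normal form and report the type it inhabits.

resulting normal form:
  refl (Vec Nat 1) (vcons Nat 0 4 (vnil Nat))
type:
  Eq (Vec Nat 1) (vcons Nat 0 4 (vnil Nat)) (vcons Nat 0 4 (vnil Nat))


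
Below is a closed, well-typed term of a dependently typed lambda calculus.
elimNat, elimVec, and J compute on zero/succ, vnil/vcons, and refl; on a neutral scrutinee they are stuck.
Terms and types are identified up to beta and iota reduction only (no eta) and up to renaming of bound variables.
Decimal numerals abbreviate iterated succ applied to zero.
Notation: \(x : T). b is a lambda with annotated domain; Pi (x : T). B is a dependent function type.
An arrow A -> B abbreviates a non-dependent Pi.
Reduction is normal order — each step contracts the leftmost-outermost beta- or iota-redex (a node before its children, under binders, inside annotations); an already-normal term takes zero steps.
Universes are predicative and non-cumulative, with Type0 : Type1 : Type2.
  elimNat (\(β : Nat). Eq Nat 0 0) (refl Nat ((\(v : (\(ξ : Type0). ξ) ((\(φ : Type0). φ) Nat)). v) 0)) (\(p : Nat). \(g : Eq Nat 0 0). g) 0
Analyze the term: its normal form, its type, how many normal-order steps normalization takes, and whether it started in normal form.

resulting normal form:
  refl Nat 0
type:
  Eq Nat 0 0
steps to reach normal form (normal order): 2
term was already normal: no
first redex: an elimNat iota-redex


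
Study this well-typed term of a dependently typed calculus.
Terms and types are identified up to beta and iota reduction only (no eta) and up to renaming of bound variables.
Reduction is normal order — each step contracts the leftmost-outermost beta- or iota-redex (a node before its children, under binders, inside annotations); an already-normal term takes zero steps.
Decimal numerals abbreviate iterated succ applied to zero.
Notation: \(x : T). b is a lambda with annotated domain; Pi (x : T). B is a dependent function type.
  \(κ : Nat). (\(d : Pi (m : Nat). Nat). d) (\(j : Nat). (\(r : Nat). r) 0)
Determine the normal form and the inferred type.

normal form:
  \(κ : Nat). \(d : Nat). 0
inferred type:
  Pi (κ : Nat). Pi (d : Nat). Nat


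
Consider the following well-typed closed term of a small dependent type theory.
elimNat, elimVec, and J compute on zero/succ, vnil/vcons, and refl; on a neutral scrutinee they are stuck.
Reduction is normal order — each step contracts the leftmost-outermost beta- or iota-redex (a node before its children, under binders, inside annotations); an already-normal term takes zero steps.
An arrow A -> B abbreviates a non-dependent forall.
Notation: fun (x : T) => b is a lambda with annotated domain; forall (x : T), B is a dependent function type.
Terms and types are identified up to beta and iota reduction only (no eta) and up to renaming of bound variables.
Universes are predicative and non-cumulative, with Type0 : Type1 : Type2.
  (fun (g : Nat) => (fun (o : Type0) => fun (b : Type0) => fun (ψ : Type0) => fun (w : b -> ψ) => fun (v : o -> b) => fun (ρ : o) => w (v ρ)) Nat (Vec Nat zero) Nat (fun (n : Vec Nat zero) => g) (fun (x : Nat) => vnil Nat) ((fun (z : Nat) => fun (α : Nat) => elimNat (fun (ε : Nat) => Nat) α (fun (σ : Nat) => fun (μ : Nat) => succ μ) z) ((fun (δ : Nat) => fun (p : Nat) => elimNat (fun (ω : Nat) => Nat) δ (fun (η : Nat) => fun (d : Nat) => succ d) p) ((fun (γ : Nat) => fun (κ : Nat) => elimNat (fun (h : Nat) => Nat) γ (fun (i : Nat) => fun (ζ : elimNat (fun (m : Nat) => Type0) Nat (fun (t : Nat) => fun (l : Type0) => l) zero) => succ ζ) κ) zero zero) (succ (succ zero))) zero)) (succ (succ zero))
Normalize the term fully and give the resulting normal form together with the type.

resulting normal form:
  succ (succ zero)
inferred type:
  Nat
observation: 8 normal-order steps separate the term from its normal form.


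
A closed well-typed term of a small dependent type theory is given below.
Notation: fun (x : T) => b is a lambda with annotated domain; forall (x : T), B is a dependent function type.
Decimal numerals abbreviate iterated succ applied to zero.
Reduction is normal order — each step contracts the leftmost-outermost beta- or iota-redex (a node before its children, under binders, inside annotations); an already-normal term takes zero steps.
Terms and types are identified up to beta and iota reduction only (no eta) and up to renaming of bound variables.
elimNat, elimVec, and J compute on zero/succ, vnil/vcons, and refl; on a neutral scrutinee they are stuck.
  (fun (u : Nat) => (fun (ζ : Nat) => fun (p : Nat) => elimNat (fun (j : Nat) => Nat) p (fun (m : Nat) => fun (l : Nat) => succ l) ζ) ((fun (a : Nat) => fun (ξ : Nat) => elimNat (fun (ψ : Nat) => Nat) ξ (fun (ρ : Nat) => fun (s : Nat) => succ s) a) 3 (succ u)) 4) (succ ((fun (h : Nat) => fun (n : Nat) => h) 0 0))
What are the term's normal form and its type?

reduced normal form:
  9
type:
  Nat
observation: 33 normal-order steps separate the term from its normal form.


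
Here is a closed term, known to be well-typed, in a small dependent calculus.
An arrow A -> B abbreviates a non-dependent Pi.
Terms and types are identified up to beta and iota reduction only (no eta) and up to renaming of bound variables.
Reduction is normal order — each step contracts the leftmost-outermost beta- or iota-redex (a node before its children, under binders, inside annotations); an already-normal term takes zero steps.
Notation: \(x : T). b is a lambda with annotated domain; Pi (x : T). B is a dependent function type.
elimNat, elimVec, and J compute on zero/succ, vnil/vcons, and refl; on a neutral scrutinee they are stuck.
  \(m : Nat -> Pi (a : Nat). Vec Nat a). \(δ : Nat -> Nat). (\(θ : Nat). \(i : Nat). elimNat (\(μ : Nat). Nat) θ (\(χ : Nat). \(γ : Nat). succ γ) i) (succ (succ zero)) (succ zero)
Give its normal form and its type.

resulting normal form:
  \(m : Nat -> Pi (a : Nat). Vec Nat a). \(δ : Nat -> Nat). succ (succ (succ zero))
the term's type:
  (Nat -> Pi (m : Nat). Vec Nat m) -> (Nat -> Nat) -> Nat


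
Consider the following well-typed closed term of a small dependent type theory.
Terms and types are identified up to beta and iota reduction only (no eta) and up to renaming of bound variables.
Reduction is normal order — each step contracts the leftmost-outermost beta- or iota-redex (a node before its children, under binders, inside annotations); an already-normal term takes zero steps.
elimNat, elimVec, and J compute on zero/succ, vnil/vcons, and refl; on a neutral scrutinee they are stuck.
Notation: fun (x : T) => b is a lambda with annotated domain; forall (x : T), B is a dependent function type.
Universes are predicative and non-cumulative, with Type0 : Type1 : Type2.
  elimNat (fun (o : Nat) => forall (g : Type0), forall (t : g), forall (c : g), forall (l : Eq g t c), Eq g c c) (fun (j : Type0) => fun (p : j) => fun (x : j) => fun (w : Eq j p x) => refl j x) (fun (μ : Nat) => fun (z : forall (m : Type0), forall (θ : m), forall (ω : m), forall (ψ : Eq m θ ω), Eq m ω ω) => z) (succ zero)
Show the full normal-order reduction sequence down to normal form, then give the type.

normal-order reduction sequence:
  elimNat (fun (o : Nat) => forall (g : Type0), forall (t : g), forall (c : g), forall (l : Eq g t c), Eq g c c) (fun (j : Type0) => fun (p : j) => fun (x : j) => fun (w : Eq j p x) => refl j x) (fun (μ : Nat) => fun (z : forall (m : Type0), forall (θ : m), forall (ω : m), forall (ψ : Eq m θ ω), Eq m ω ω) => z) (succ zero)
  ~> (fun (o : Nat) => fun (g : forall (t : Type0), forall (c : t), forall (l : t), forall (j : Eq t c l), Eq t l l) => g) zero (elimNat (fun (p : Nat) => forall (x : Type0), forall (w : x), forall (μ : x), forall (z : Eq x w μ), Eq x μ μ) (fun (m : Type0) => fun (θ : m) => fun (ω : m) => fun (ψ : Eq m θ ω) => refl m ω) (fun (χ : Nat) => fun (ξ : forall (u : Type0), forall (ζ : u), forall (v : u), forall (τ : Eq u ζ v), Eq u v v) => ξ) zero)
  ~> (fun (o : forall (g : Type0), forall (t : g), forall (c : g), forall (l : Eq g t c), Eq g c c) => o) (elimNat (fun (j : Nat) => forall (p : Type0), forall (x : p), forall (w : p), forall (μ : Eq p x w), Eq p w w) (fun (z : Type0) => fun (m : z) => fun (θ : z) => fun (ω : Eq z m θ) => refl z θ) (fun (ψ : Nat) => fun (χ : forall (ξ : Type0), forall (u : ξ), forall (ζ : ξ), forall (v : Eq ξ u ζ), Eq ξ ζ ζ) => χ) zero)
  ~> elimNat (fun (o : Nat) => forall (g : Type0), forall (t : g), forall (c : g), forall (l : Eq g t c), Eq g c c) (fun (j : Type0) => fun (p : j) => fun (x : j) => fun (w : Eq j p x) => refl j x) (fun (μ : Nat) => fun (z : forall (m : Type0), forall (θ : m), forall (ω : m), forall (ψ : Eq m θ ω), Eq m ω ω) => z) zero
  ~> fun (o : Type0) => fun (g : o) => fun (t : o) => fun (c : Eq o g t) => refl o t
type:
  forall (o : Type0), forall (g : o), forall (t : o), forall (c : Eq o g t), Eq o t t


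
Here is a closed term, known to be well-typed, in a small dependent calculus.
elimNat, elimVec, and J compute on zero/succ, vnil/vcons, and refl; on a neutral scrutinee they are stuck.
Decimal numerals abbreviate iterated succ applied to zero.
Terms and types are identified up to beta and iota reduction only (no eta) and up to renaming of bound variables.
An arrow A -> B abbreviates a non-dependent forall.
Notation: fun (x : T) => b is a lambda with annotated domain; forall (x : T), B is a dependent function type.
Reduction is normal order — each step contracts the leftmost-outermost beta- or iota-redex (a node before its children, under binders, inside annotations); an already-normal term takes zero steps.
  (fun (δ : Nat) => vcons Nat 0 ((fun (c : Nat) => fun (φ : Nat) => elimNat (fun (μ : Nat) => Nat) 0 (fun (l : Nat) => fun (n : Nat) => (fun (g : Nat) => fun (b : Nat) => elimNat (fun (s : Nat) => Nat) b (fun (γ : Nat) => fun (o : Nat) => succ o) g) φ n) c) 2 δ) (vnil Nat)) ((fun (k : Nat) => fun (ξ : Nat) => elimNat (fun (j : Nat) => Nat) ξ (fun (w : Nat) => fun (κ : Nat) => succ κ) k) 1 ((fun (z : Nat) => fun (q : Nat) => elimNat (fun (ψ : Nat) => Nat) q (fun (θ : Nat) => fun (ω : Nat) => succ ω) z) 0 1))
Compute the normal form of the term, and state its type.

resulting normal form:
  vcons Nat 0 4 (vnil Nat)
type:
  Vec Nat 1
observation: 46 normal-order steps normalize the term, beginning with a beta-redex.


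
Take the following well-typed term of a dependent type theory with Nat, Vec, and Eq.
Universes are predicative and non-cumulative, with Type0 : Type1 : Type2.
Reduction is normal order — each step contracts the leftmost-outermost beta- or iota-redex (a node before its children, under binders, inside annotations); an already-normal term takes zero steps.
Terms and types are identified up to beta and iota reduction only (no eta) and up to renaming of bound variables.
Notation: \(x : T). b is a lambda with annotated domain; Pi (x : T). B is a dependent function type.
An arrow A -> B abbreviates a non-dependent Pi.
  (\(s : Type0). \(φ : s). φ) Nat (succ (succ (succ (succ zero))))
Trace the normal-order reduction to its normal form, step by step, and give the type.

normal-order reduction sequence:
  (\(s : Type0). \(φ : s). φ) Nat (succ (succ (succ (succ zero))))
  ~> (\(s : Nat). s) (succ (succ (succ (succ zero))))
  ~> succ (succ (succ (succ zero)))
type:
  Nat


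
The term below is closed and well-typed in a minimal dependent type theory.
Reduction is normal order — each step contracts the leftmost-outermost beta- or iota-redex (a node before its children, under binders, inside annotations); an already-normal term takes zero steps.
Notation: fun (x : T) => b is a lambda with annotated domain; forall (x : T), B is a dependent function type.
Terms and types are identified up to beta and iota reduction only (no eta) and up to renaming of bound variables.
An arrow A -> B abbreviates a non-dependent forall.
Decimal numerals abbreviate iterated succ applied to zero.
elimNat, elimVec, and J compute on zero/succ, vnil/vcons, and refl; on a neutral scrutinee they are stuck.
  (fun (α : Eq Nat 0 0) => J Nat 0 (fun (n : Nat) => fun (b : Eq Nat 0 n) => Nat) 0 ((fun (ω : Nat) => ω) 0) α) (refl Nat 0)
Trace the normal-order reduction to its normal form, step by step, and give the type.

normal-order reduction sequence:
  (fun (α : Eq Nat 0 0) => J Nat 0 (fun (n : Nat) => fun (b : Eq Nat 0 n) => Nat) 0 ((fun (ω : Nat) => ω) 0) α) (refl Nat 0)
  ~> J Nat 0 (fun (α : Nat) => fun (n : Eq Nat 0 α) => Nat) 0 ((fun (b : Nat) => b) 0) (refl Nat 0)
  ~> 0
the term's type:
  Nat


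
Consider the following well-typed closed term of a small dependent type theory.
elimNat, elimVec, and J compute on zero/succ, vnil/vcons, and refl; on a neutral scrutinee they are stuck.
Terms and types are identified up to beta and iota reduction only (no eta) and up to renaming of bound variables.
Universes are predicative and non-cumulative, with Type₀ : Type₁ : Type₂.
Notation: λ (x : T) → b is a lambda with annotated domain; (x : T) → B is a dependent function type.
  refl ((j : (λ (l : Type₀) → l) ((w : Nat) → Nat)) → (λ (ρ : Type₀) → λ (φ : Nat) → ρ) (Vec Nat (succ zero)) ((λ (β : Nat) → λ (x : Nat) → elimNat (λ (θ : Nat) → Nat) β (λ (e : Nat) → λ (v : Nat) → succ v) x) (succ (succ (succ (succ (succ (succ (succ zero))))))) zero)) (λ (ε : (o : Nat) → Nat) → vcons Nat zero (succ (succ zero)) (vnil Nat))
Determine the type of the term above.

the term's type:
  Eq ((j : (l : Nat) → Nat) → Vec Nat (succ zero)) (λ (w : (ρ : Nat) → Nat) → vcons Nat zero (succ (succ zero)) (vnil Nat)) (λ (φ : (β : Nat) → Nat) → vcons Nat zero (succ (succ zero)) (vnil Nat))


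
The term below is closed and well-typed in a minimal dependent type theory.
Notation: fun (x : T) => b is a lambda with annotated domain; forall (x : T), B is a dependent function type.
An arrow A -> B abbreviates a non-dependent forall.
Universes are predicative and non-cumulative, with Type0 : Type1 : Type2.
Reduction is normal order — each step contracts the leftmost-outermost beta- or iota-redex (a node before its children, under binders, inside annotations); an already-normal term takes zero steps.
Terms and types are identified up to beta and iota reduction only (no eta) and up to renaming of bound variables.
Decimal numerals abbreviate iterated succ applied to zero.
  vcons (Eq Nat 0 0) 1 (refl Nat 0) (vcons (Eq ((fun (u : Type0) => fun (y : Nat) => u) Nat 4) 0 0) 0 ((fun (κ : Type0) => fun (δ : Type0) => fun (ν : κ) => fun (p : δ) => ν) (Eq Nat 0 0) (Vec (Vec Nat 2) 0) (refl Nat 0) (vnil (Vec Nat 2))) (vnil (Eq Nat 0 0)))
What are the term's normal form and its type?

normal form:
  vcons (Eq Nat 0 0) 1 (refl Nat 0) (vcons (Eq Nat 0 0) 0 (refl Nat 0) (vnil (Eq Nat 0 0)))
the term's type:
  Vec (Eq Nat 0 0) 2


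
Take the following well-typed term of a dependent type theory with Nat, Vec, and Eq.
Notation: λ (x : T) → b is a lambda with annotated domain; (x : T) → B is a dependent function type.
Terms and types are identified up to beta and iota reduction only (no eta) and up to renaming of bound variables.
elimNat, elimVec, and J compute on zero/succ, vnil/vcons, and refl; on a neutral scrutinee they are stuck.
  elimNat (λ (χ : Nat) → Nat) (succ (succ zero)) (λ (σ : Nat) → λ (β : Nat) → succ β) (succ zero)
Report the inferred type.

type:
  Nat


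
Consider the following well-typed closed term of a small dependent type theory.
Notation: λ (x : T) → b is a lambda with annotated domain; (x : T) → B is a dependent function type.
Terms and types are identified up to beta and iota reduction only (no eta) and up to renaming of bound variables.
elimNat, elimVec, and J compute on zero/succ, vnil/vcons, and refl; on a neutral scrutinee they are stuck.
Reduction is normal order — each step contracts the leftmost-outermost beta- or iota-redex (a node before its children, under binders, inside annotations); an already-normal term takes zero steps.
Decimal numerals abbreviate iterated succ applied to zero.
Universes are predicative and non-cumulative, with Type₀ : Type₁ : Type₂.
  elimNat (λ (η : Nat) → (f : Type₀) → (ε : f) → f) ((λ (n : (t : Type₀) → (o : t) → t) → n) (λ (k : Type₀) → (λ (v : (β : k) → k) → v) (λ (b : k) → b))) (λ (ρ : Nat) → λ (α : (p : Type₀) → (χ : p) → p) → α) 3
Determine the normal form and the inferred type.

resulting normal form:
  λ (η : Type₀) → λ (f : η) → f
inferred type:
  (η : Type₀) → (f : η) → η
observation: the first redex contracted is an elimNat iota-redex; the normal form is reached in 12 normal-order steps.


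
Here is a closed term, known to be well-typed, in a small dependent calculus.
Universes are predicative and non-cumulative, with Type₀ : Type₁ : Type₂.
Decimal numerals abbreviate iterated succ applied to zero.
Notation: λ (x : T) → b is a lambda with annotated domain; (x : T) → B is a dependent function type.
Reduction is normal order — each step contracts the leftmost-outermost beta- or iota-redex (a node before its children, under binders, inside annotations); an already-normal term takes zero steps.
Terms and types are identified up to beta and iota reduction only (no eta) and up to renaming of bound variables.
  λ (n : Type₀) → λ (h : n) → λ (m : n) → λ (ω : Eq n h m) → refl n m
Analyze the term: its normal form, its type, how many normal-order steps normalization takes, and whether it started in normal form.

normal form:
  λ (n : Type₀) → λ (h : n) → λ (m : n) → λ (ω : Eq n h m) → refl n m
inferred type:
  (n : Type₀) → (h : n) → (m : n) → (ω : Eq n h m) → Eq n m m
steps to reach normal form (normal order): 0
already normal: yes


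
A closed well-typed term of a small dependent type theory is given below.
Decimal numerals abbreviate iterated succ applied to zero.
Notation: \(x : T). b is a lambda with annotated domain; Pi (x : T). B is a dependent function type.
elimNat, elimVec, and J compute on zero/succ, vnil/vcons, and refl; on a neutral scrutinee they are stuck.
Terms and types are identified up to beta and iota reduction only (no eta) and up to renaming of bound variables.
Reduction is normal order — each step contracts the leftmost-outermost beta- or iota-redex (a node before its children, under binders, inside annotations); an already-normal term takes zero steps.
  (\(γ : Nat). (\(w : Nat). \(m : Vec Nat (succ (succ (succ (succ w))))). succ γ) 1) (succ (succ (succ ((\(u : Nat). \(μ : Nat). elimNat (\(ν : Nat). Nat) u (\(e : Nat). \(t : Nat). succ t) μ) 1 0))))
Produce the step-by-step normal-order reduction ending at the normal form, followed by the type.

normal-order reduction:
  (\(γ : Nat). (\(w : Nat). \(m : Vec Nat (succ (succ (succ (succ w))))). succ γ) 1) (succ (succ (succ ((\(u : Nat). \(μ : Nat). elimNat (\(ν : Nat). Nat) u (\(e : Nat). \(t : Nat). succ t) μ) 1 0))))
  ~> (\(γ : Nat). \(w : Vec Nat (succ (succ (succ (succ γ))))). succ (succ (succ (succ ((\(m : Nat). \(u : Nat). elimNat (\(μ : Nat). Nat) m (\(ν : Nat). \(e : Nat). succ e) u) 1 0))))) 1
  ~> \(γ : Vec Nat 5). succ (succ (succ (succ ((\(w : Nat). \(m : Nat). elimNat (\(u : Nat). Nat) w (\(μ : Nat). \(ν : Nat). succ ν) m) 1 0))))
  ~> \(γ : Vec Nat 5). succ (succ (succ (succ ((\(w : Nat). elimNat (\(m : Nat). Nat) 1 (\(u : Nat). \(μ : Nat). succ μ) w) 0))))
  ~> \(γ : Vec Nat 5). succ (succ (succ (succ (elimNat (\(w : Nat). Nat) 1 (\(m : Nat). \(u : Nat). succ u) 0))))
  ~> \(γ : Vec Nat 5). 5
inferred type:
  Pi (γ : Vec Nat 5). Nat


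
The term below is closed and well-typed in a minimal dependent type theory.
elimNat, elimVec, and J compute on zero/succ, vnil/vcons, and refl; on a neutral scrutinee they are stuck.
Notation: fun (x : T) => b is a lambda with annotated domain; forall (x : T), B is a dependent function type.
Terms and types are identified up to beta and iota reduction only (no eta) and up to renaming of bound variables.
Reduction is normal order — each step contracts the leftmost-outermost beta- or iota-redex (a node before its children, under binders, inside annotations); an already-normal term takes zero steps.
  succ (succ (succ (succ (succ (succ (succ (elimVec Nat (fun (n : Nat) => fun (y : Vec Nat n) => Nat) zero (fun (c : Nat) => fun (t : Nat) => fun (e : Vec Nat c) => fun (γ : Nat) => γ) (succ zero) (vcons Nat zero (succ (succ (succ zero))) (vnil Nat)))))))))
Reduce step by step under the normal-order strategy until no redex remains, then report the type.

reduction (normal order):
  succ (succ (succ (succ (succ (succ (succ (elimVec Nat (fun (n : Nat) => fun (y : Vec Nat n) => Nat) zero (fun (c : Nat) => fun (t : Nat) => fun (e : Vec Nat c) => fun (γ : Nat) => γ) (succ zero) (vcons Nat zero (succ (succ (succ zero))) (vnil Nat)))))))))
  ~> succ (succ (succ (succ (succ (succ (succ ((fun (n : Nat) => fun (y : Nat) => fun (c : Vec Nat n) => fun (t : Nat) => t) zero (succ (succ (succ zero))) (vnil Nat) (elimVec Nat (fun (e : Nat) => fun (γ : Vec Nat e) => Nat) zero (fun (η : Nat) => fun (ψ : Nat) => fun (i : Vec Nat η) => fun (a : Nat) => a) zero (vnil Nat)))))))))
  ~> succ (succ (succ (succ (succ (succ (succ ((fun (n : Nat) => fun (y : Vec Nat zero) => fun (c : Nat) => c) (succ (succ (succ zero))) (vnil Nat) (elimVec Nat (fun (t : Nat) => fun (e : Vec Nat t) => Nat) zero (fun (γ : Nat) => fun (η : Nat) => fun (ψ : Vec Nat γ) => fun (i : Nat) => i) zero (vnil Nat)))))))))
  ~> succ (succ (succ (succ (succ (succ (succ ((fun (n : Vec Nat zero) => fun (y : Nat) => y) (vnil Nat) (elimVec Nat (fun (c : Nat) => fun (t : Vec Nat c) => Nat) zero (fun (e : Nat) => fun (γ : Nat) => fun (η : Vec Nat e) => fun (ψ : Nat) => ψ) zero (vnil Nat)))))))))
  ~> succ (succ (succ (succ (succ (succ (succ ((fun (n : Nat) => n) (elimVec Nat (fun (y : Nat) => fun (c : Vec Nat y) => Nat) zero (fun (t : Nat) => fun (e : Nat) => fun (γ : Vec Nat t) => fun (η : Nat) => η) zero (vnil Nat)))))))))
  ~> succ (succ (succ (succ (succ (succ (succ (elimVec Nat (fun (n : Nat) => fun (y : Vec Nat n) => Nat) zero (fun (c : Nat) => fun (t : Nat) => fun (e : Vec Nat c) => fun (γ : Nat) => γ) zero (vnil Nat))))))))
  ~> succ (succ (succ (succ (succ (succ (succ zero))))))
type:
  Nat


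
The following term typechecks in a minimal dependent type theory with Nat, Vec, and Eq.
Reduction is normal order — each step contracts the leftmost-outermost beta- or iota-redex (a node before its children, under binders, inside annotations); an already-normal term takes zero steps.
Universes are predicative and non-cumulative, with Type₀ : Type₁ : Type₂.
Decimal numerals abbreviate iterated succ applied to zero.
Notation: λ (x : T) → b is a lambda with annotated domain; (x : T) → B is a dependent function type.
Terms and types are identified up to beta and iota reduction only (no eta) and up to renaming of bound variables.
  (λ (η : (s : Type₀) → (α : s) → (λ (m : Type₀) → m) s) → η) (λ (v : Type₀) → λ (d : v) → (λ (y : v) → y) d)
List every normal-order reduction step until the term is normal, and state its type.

reduction (normal order):
  (λ (η : (s : Type₀) → (α : s) → (λ (m : Type₀) → m) s) → η) (λ (v : Type₀) → λ (d : v) → (λ (y : v) → y) d)
  ~> λ (η : Type₀) → λ (s : η) → (λ (α : η) → α) s
  ~> λ (η : Type₀) → λ (s : η) → s
inferred type:
  (η : Type₀) → (s : η) → η


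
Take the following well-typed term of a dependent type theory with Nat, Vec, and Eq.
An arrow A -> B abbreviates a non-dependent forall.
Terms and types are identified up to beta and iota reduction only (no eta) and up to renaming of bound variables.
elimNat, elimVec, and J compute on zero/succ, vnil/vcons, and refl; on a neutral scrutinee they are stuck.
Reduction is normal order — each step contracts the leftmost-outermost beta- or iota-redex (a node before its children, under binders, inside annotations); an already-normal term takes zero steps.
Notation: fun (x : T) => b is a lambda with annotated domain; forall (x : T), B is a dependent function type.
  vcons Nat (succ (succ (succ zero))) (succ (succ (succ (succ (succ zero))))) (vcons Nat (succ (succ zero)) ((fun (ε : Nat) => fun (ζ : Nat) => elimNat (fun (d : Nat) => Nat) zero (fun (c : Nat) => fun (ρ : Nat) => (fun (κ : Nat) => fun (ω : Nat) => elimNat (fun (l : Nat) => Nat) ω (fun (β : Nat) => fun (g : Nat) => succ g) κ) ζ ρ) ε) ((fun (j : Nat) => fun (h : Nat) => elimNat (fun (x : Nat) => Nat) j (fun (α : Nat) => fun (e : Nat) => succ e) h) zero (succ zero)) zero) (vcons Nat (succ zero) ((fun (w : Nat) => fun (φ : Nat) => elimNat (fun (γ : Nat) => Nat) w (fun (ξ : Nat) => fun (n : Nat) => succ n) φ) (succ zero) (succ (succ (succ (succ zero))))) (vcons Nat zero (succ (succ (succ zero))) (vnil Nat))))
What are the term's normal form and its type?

resulting normal form:
  vcons Nat (succ (succ (succ zero))) (succ (succ (succ (succ (succ zero))))) (vcons Nat (succ (succ zero)) zero (vcons Nat (succ zero) (succ (succ (succ (succ (succ zero))))) (vcons Nat zero (succ (succ (succ zero))) (vnil Nat))))
inferred type:
  Vec Nat (succ (succ (succ (succ zero))))
observation: normalization takes exactly 30 steps under the normal-order strategy.


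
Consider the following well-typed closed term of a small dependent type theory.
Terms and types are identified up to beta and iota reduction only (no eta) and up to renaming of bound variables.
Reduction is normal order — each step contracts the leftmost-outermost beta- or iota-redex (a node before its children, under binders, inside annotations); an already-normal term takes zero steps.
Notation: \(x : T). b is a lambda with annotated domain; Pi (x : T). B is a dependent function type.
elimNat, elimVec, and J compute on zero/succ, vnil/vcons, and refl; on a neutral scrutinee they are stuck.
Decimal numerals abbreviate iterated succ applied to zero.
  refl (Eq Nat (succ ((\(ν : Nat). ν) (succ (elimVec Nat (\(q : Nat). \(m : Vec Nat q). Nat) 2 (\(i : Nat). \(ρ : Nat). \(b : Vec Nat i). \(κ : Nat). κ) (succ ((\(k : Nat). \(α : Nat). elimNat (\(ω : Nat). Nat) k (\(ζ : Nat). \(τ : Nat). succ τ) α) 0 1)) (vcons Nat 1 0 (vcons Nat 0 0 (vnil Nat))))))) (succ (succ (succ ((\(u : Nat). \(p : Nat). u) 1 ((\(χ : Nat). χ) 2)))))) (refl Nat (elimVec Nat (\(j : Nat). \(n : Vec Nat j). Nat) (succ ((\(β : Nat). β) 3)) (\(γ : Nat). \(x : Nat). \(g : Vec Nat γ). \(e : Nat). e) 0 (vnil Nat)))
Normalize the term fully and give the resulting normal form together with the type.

reduced normal form:
  refl (Eq Nat 4 4) (refl Nat 4)
type:
  Eq (Eq Nat 4 4) (refl Nat 4) (refl Nat 4)
observation: 16 normal-order steps normalize the term, beginning with a beta-redex.


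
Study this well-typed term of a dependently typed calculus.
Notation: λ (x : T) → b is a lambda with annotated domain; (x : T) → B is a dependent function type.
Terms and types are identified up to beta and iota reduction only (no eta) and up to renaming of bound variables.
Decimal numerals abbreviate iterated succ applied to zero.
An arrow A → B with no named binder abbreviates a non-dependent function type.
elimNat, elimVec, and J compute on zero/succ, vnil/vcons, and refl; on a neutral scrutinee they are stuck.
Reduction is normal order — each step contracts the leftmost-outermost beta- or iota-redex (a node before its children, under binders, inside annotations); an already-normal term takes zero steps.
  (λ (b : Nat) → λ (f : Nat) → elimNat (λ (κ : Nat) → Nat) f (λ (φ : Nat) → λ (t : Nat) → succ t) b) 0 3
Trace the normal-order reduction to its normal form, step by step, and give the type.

reduction (normal order):
  (λ (b : Nat) → λ (f : Nat) → elimNat (λ (κ : Nat) → Nat) f (λ (φ : Nat) → λ (t : Nat) → succ t) b) 0 3
  ~> (λ (b : Nat) → elimNat (λ (f : Nat) → Nat) b (λ (κ : Nat) → λ (φ : Nat) → succ φ) 0) 3
  ~> elimNat (λ (b : Nat) → Nat) 3 (λ (f : Nat) → λ (κ : Nat) → succ κ) 0
  ~> 3
type:
  Nat


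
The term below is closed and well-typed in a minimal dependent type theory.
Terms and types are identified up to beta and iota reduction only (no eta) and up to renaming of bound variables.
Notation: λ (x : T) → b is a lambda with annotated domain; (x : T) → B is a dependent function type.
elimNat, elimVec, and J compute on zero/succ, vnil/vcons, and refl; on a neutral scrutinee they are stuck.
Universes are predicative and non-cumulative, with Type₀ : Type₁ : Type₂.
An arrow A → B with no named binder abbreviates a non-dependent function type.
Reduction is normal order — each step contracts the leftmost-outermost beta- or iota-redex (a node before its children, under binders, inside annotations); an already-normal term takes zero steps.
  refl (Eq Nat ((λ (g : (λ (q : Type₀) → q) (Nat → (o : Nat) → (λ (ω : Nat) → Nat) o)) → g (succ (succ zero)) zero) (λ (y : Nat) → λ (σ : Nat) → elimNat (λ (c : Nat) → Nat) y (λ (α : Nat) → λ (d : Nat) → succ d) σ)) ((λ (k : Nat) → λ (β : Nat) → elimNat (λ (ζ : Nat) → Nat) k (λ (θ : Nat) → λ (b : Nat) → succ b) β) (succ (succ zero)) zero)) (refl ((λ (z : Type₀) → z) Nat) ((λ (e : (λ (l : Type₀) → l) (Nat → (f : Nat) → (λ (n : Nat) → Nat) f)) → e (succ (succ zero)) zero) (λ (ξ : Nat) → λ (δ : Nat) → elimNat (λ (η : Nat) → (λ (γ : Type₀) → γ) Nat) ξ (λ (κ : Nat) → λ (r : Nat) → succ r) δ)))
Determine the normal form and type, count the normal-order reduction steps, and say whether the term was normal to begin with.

resulting normal form:
  refl (Eq Nat (succ (succ zero)) (succ (succ zero))) (refl Nat (succ (succ zero)))
inferred type:
  Eq (Eq Nat (succ (succ zero)) (succ (succ zero))) (refl Nat (succ (succ zero))) (refl Nat (succ (succ zero)))
normal-order step count: 12
term was already normal: no
first redex: a beta-redex


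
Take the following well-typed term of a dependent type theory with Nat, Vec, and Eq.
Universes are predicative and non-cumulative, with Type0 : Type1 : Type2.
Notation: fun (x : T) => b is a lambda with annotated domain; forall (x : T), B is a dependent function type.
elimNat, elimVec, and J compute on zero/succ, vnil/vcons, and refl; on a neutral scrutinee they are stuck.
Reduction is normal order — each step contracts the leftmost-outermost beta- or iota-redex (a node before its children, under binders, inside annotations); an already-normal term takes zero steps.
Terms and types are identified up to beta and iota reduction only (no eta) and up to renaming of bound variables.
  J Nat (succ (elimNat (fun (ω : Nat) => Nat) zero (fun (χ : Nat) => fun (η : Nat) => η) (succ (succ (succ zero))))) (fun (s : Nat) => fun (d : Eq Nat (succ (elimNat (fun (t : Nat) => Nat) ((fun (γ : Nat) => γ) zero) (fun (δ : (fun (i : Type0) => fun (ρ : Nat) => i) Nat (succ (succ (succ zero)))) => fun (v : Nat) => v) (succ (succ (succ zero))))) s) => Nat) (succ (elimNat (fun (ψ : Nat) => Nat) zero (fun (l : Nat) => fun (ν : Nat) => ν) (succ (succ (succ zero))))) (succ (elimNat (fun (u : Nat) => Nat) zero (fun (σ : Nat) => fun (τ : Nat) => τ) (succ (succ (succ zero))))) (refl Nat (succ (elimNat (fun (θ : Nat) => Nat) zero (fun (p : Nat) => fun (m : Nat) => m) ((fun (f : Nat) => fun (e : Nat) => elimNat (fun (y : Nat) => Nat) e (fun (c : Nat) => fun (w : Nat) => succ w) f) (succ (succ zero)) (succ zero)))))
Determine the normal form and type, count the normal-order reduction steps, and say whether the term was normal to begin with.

resulting normal form:
  succ zero
inferred type:
  Nat
normal-order step count: 11
term was already normal: no
first contracted redex: a J iota-redex


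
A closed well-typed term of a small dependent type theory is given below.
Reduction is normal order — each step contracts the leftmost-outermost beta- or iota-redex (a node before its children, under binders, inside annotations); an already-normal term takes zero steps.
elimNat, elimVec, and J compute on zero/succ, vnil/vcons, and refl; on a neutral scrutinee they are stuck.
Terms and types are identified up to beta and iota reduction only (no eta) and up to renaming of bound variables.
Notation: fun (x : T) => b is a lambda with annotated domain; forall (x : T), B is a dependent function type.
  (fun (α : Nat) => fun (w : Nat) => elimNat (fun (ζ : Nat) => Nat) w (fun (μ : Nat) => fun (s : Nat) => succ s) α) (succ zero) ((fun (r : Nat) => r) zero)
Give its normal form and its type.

reduced normal form:
  succ zero
type:
  Nat
observation: the term reaches its normal form after 7 normal-order steps.


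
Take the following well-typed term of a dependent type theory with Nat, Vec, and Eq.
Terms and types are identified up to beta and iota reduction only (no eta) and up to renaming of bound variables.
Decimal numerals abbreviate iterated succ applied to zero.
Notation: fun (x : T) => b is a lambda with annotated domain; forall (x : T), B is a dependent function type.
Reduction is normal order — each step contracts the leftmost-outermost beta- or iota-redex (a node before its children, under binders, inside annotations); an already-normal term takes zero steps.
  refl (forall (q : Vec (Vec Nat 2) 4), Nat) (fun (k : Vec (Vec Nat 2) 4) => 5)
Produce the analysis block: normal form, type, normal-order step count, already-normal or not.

resulting normal form:
  refl (forall (q : Vec (Vec Nat 2) 4), Nat) (fun (k : Vec (Vec Nat 2) 4) => 5)
inferred type:
  Eq (forall (q : Vec (Vec Nat 2) 4), Nat) (fun (k : Vec (Vec Nat 2) 4) => 5) (fun (f : Vec (Vec Nat 2) 4) => 5)
steps to reach normal form (normal order): 0
already normal: yes


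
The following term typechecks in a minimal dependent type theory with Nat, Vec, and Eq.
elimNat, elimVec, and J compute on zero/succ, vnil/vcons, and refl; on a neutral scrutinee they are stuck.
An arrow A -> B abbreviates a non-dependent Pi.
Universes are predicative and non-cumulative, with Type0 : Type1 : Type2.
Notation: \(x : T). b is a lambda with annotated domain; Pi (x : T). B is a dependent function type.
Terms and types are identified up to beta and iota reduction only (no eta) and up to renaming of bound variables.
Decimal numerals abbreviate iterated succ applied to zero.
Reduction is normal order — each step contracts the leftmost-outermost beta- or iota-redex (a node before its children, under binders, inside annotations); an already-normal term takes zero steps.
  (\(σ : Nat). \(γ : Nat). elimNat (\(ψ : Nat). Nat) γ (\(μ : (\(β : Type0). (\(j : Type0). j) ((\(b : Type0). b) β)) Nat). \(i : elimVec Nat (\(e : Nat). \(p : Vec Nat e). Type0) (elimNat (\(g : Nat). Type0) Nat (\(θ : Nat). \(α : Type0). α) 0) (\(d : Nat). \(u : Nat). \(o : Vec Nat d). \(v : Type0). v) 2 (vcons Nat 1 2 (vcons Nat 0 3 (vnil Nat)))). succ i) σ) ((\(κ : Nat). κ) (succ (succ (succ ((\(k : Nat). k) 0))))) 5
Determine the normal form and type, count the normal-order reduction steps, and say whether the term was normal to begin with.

resulting normal form:
  8
type:
  Nat
normal-order step count: 29
started in normal form: no
first redex: a beta-redex


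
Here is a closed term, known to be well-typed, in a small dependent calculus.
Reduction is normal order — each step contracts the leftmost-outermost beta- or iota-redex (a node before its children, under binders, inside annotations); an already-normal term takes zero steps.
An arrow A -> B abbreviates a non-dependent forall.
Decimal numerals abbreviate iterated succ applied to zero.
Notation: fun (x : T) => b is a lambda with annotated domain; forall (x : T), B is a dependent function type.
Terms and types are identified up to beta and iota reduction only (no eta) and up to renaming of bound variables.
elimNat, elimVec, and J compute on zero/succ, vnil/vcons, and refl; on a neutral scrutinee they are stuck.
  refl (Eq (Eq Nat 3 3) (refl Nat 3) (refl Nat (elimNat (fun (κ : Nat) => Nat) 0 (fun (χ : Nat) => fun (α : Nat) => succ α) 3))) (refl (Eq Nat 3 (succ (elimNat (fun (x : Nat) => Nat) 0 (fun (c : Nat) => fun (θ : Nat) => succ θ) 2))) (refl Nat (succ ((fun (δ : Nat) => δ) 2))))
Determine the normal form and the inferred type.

resulting normal form:
  refl (Eq (Eq Nat 3 3) (refl Nat 3) (refl Nat 3)) (refl (Eq Nat 3 3) (refl Nat 3))
the term's type:
  Eq (Eq (Eq Nat 3 3) (refl Nat 3) (refl Nat 3)) (refl (Eq Nat 3 3) (refl Nat 3)) (refl (Eq Nat 3 3) (refl Nat 3))
observation: normalization takes exactly 18 steps under the normal-order strategy.


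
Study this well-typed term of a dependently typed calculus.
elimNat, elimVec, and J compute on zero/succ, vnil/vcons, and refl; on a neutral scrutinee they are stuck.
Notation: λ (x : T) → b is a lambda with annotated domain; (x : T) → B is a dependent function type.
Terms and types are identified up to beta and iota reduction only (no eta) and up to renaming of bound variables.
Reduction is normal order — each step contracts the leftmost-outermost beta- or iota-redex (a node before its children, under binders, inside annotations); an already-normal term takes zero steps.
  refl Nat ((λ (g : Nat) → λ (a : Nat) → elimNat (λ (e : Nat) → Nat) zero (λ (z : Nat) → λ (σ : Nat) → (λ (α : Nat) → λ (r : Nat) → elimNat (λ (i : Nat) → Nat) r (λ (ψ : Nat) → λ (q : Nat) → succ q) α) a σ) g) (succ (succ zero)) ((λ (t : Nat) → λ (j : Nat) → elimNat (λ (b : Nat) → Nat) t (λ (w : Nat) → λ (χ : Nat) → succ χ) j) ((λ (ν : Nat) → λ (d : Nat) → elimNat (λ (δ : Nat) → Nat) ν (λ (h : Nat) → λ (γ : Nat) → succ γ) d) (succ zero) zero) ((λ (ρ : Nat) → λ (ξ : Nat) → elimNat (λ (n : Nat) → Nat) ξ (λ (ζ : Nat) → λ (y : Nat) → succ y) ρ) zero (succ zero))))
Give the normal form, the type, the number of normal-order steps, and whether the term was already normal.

resulting normal form:
  refl Nat (succ (succ (succ (succ zero))))
the term's type:
  Eq Nat (succ (succ (succ (succ zero)))) (succ (succ (succ (succ zero))))
reduction steps (normal order): 51
term was already normal: no
first redex: a beta-redex
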